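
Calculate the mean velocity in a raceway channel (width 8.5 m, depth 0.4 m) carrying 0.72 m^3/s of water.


Cross-sectional area = W * d = 8.5 * 0.4 = 3.4 m^2
Velocity = Q / A = 0.72 / 3.4 = 0.211765 m/s

0.211765 m/s


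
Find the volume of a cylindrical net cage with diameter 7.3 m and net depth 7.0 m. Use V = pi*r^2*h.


r = d/2 = 7.3/2 = 3.65 m
Base area = pi*r^2 = pi*3.65^2 = 41.853868 m^2
Volume = 41.853868 * 7.0 = 292.977 m^3

292.977 m^3


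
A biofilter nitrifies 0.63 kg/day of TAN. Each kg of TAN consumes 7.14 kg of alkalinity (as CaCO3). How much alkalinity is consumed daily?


Alkalinity factor: 7.14 kg CaCO3 consumed per kg TAN nitrified
alk = 0.63 kg TAN * 7.14 = 4.4982 kg CaCO3/day

4.4982 kg CaCO3/day


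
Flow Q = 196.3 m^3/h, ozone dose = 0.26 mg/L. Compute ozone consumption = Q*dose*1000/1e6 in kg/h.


O3 demand (mg/h) = Q * dose * 1000 = 196.3 * 0.26 * 1000 = 51038 mg/h
Convert mg to kg: 51038 / 1e6 = 0.051038 kg/h

0.051038 kg/h


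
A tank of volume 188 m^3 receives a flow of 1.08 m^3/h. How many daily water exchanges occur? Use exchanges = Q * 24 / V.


Daily flow volume = 1.08 m^3/h * 24 h = 25.92 m^3/day
Exchanges = daily flow / tank volume = 25.92 / 188 = 0.137872 exchanges/day

0.137872 exchanges/day


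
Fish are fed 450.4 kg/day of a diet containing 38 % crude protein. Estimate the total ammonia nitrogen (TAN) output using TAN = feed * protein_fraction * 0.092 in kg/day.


Protein in feed = 450.4 * 38/100 = 171.152 kg/day
TAN = protein * 0.092 = 171.152 * 0.092 = 15.745984 kg/day

15.745984 kg/day


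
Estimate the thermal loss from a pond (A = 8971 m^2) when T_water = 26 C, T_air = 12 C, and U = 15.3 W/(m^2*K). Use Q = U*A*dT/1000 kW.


Temperature difference dT = 26 - 12 = 14 K
Heat loss (W) = U * A * dT = 15.3 * 8971 * 14 = 1921588.2 W
Convert to kW: 1921588.2 / 1000 = 1921.5882 kW

1921.5882 kW


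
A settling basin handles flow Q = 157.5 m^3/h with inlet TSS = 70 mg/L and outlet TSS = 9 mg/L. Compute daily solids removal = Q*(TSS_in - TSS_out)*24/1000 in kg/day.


Concentration drop: TSS_in - TSS_out = 70 - 9 = 61 mg/L
Hourly solids removed = Q * dTSS = 157.5 m^3/h * 61 mg/L = 9607.5 g/h  (m^3/h * mg/L = g/h)
Daily solids removed = 9607.5 * 24 = 230580 g/day
Convert g to kg: 230580 / 1000 = 230.58 kg/day

230.58 kg/day


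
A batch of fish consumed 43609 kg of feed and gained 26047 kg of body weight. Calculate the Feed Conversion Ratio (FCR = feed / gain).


FCR = feed consumed / weight gained
FCR = 43609 kg / 26047 kg = 1.67424

1.67424


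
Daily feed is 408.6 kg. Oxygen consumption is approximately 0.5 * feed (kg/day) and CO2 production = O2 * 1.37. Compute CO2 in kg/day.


O2 = 408.6 * 0.5 = 204.3
CO2 = 204.3 * 1.37 = 279.891

279.891 kg/day


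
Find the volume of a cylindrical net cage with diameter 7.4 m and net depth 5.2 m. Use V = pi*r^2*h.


r = d/2 = 7.4/2 = 3.7 m
Base area = pi*r^2 = pi*3.7^2 = 43.008403 m^2
Volume = 43.008403 * 5.2 = 223.644 m^3

223.644 m^3


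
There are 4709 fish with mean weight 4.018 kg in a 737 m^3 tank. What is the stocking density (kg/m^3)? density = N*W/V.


Total biomass = 4709 fish * 4.018 kg = 18920.762 kg
Density = total biomass / volume = 18920.762 / 737 = 25.6727 kg/m^3

25.6727 kg/m^3


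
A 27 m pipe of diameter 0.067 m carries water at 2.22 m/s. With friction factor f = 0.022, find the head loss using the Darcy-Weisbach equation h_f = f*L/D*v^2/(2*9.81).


v^2 = 2.22^2 = 4.9284 m^2/s^2
L/D = 27/0.067 = 402.98507
h_f = f*(L/D)*v^2/(2g) = 0.022 * 402.98507 * 4.9284 / 19.62 = 2.22699 m

2.22699 m


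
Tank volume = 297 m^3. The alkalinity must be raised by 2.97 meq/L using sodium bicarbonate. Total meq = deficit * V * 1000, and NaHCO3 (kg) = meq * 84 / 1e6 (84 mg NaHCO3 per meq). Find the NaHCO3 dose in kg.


Tank volume in L = 297 m^3 * 1000 = 297000 L
Total meq required = 2.97 meq/L * 297000 L = 882090 meq
NaHCO3 mass = 882090 meq * 84 mg/meq / 1e6 = 74.0956 kg

74.0956 kg


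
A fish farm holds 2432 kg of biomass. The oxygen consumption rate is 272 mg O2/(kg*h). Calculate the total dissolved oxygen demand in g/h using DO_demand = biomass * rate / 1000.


Total O2 consumption (mg/h) = 2432 kg * 272 mg/(kg*h) = 661504 mg/h
Convert to g/h: 661504 / 1000 = 661.504 g/h

661.504 g/h


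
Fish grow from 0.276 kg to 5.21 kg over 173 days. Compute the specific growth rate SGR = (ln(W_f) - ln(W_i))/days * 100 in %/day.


ln(W_f) = ln(5.21) = 1.6505799
ln(W_i) = ln(0.276) = -1.2873544
ln(W_f) - ln(W_i) = 1.6505799 - -1.2873544 = 2.9379343
SGR = 2.9379343 / 173 * 100 = 1.69823 %/day

1.69823 %/day


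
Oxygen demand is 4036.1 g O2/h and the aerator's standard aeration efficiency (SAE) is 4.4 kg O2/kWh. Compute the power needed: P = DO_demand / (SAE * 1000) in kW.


SAE in g O2/kWh = 4.4 * 1000 = 4400 g/kWh
P = DO_demand / SAE_g = 4036.1 / 4400 = 0.917295 kW

0.917295 kW


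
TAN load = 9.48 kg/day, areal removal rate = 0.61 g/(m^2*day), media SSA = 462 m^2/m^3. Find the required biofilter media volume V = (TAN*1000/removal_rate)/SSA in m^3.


A = 9.48*1000 / 0.61 = 15540.984 m^2
V = 15540.984 / 462 = 33.6385

33.6385 m^3


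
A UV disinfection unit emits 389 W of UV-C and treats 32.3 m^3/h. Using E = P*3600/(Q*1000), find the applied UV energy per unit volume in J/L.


Energy delivered per hour = 389 W * 3600 s = 1400400 J/h
Volume treated per hour = 32.3 m^3/h * 1000 = 32300 L/h
dose = 1400400 / 32300 = 43.356 J/L

43.356 J/L


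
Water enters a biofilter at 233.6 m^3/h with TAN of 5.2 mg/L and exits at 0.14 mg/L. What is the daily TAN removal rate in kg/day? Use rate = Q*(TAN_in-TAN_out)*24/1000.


Concentration drop: TAN_in - TAN_out = 5.2 - 0.14 = 5.06 mg/L
Hourly TAN removed = Q * dTAN = 233.6 m^3/h * 5.06 mg/L = 1182.016 g/h  (m^3/h * mg/L = g/h)
Daily TAN removed = 1182.016 * 24 = 28368.384 g/day
Convert to kg/day: 28368.384 / 1000 = 28.368384 kg/day

28.368384 kg/day


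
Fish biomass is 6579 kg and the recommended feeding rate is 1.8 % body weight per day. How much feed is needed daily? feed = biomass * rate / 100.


Feeding rate fraction = 1.8% / 100 = 0.018
Daily feed = 6579 kg * 0.018 = 118.422 kg/day

118.422 kg/day


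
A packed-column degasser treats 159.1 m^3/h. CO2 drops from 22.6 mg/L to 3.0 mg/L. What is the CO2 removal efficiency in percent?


CO2_out / CO2_in = 3.0 / 22.6 = 0.13274336
Fraction remaining = 0.13274336
efficiency = (1 - 0.13274336) * 100 = 86.7257 %

86.7257 %


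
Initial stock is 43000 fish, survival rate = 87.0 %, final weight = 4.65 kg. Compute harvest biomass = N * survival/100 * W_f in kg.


Survivors = 43000 * 87.0/100 = 37410 fish
Harvest biomass = survivors * W_f = 37410 * 4.65 = 173956.5 kg

173956.5 kg


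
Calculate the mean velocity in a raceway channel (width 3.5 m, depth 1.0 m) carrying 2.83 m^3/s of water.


Cross-sectional area = W * d = 3.5 * 1.0 = 3.5 m^2
Velocity = Q / A = 2.83 / 3.5 = 0.808571 m/s

0.808571 m/s


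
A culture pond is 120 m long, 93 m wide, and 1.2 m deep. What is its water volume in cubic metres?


Base area = L * W = 120 * 93 = 11160 m^2
Volume = area * depth = 11160 * 1.2 = 13392 m^3

13392 m^3


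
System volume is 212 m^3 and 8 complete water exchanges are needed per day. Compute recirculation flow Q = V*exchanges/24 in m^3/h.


Daily recirculation volume = 212 m^3 * 8 = 1696 m^3/day
Flow rate Q = daily volume / 24 h = 1696 / 24 = 70.6667 m^3/h

70.6667 m^3/h


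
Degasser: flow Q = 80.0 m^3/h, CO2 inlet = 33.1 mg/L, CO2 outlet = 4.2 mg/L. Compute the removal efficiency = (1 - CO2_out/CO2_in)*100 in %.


CO2_out / CO2_in = 4.2 / 33.1 = 0.12688822
Fraction remaining = 0.12688822
efficiency = (1 - 0.12688822) * 100 = 87.3112 %

87.3112 %


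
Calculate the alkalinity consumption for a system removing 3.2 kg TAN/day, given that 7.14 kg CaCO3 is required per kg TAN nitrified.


Alkalinity factor: 7.14 kg CaCO3 consumed per kg TAN nitrified
alk = 3.2 kg TAN * 7.14 = 22.848 kg CaCO3/day

22.848 kg CaCO3/day


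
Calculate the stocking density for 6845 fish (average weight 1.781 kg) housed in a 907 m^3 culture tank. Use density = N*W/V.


Total biomass = 6845 fish * 1.781 kg = 12190.945 kg
Density = total biomass / volume = 12190.945 / 907 = 13.441 kg/m^3

13.441 kg/m^3


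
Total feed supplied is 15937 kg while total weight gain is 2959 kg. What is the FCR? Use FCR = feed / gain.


FCR = feed consumed / weight gained
FCR = 15937 kg / 2959 kg = 5.38594

5.38594


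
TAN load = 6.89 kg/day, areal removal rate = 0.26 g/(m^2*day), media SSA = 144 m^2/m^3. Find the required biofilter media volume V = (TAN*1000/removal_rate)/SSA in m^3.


A = 6.89*1000 / 0.26 = 26500 m^2
V = 26500 / 144 = 184.028

184.028 m^3


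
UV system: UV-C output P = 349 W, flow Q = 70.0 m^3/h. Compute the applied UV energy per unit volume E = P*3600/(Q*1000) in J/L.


Energy delivered per hour = 349 W * 3600 s = 1256400 J/h
Volume treated per hour = 70.0 m^3/h * 1000 = 70000 L/h
dose = 1256400 / 70000 = 17.9486 J/L

17.9486 J/L


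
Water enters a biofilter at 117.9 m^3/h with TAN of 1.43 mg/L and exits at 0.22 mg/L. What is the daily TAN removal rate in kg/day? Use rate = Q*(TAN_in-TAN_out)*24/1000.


Concentration drop: TAN_in - TAN_out = 1.43 - 0.22 = 1.21 mg/L
Hourly TAN removed = Q * dTAN = 117.9 m^3/h * 1.21 mg/L = 142.659 g/h  (m^3/h * mg/L = g/h)
Daily TAN removed = 142.659 * 24 = 3423.816 g/day
Convert to kg/day: 3423.816 / 1000 = 3.423816 kg/day

3.423816 kg/day


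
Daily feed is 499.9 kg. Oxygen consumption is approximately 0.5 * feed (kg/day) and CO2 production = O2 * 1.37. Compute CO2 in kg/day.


O2 = 499.9 * 0.5 = 249.95
CO2 = 249.95 * 1.37 = 342.4315

342.4315 kg/day


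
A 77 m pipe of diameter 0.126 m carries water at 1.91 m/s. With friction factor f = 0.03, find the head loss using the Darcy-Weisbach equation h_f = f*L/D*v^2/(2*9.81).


v^2 = 1.91^2 = 3.6481 m^2/s^2
L/D = 77/0.126 = 611.11111
h_f = f*(L/D)*v^2/(2g) = 0.03 * 611.11111 * 3.6481 / 19.62 = 3.40886 m

3.40886 m


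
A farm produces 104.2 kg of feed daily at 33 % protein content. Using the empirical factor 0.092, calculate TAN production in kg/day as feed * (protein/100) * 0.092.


Protein in feed = 104.2 * 33/100 = 34.386 kg/day
TAN = protein * 0.092 = 34.386 * 0.092 = 3.163512 kg/day

3.163512 kg/day


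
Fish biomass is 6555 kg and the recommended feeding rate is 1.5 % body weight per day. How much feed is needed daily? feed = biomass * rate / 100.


Feeding rate fraction = 1.5% / 100 = 0.015
Daily feed = 6555 kg * 0.015 = 98.325 kg/day

98.325 kg/day


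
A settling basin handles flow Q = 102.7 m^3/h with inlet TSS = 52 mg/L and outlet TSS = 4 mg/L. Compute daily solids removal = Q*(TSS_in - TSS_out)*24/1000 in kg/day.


Concentration drop: TSS_in - TSS_out = 52 - 4 = 48 mg/L
Hourly solids removed = Q * dTSS = 102.7 m^3/h * 48 mg/L = 4929.6 g/h  (m^3/h * mg/L = g/h)
Daily solids removed = 4929.6 * 24 = 118310.4 g/day
Convert g to kg: 118310.4 / 1000 = 118.3104 kg/day

118.3104 kg/day


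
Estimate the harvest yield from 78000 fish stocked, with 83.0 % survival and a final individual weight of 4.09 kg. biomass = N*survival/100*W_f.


Survivors = 78000 * 83.0/100 = 64740 fish
Harvest biomass = survivors * W_f = 64740 * 4.09 = 264786.6 kg

264786.6 kg


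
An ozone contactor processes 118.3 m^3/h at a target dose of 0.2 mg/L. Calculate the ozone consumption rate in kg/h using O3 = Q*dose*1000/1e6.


O3 demand (mg/h) = Q * dose * 1000 = 118.3 * 0.2 * 1000 = 23660 mg/h
Convert mg to kg: 23660 / 1e6 = 0.02366 kg/h

0.02366 kg/h


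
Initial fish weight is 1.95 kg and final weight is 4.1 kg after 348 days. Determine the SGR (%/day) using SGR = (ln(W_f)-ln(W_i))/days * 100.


ln(W_f) = ln(4.1) = 1.410987
ln(W_i) = ln(1.95) = 0.66782937
ln(W_f) - ln(W_i) = 1.410987 - 0.66782937 = 0.74315763
SGR = 0.74315763 / 348 * 100 = 0.213551 %/day

0.213551 %/day


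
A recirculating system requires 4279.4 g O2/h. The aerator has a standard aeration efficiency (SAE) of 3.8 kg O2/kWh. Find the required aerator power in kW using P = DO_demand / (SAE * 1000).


SAE in g O2/kWh = 3.8 * 1000 = 3800 g/kWh
P = DO_demand / SAE_g = 4279.4 / 3800 = 1.12616 kW

1.12616 kW


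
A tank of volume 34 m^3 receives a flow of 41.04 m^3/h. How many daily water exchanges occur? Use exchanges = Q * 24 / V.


Daily flow volume = 41.04 m^3/h * 24 h = 984.96 m^3/day
Exchanges = daily flow / tank volume = 984.96 / 34 = 28.9694 exchanges/day

28.9694 exchanges/day


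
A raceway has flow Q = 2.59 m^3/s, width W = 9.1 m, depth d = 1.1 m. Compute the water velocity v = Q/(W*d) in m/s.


Cross-sectional area = W * d = 9.1 * 1.1 = 10.01 m^2
Velocity = Q / A = 2.59 / 10.01 = 0.258741 m/s

0.258741 m/s


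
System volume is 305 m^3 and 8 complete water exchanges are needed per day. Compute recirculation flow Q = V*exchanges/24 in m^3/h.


Daily recirculation volume = 305 m^3 * 8 = 2440 m^3/day
Flow rate Q = daily volume / 24 h = 2440 / 24 = 101.667 m^3/h

101.667 m^3/h


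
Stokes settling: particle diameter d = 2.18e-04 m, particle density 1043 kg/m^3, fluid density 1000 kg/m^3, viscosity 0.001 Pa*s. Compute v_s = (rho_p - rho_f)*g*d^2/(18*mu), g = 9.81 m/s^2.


Density difference: rho_p - rho_f = 1043 - 1000 = 43 kg/m^3
d^2 = (2.18e-04)^2 = 4.7524e-08 m^2
Numerator = (rho_p - rho_f) * g * d^2 = 43 * 9.81 * 4.7524e-08 = 2.0047049e-05
Denominator = 18 * mu = 18 * 0.001 = 0.018
v_s = 2.0047049e-05 / 0.018 = 0.00111372 m/s
Check: Re = rho_f * v_s * d / mu = 1000 * 0.00111372 * 2.18e-04 / 0.001 = 0.243 < 1, so Stokes' law applies.

0.00111372 m/s


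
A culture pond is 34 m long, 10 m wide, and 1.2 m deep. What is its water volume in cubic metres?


Base area = L * W = 34 * 10 = 340 m^2
Volume = area * depth = 340 * 1.2 = 408 m^3

408 m^3


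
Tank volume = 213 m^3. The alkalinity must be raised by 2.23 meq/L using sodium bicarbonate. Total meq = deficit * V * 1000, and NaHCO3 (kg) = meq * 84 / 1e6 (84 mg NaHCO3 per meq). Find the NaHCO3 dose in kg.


Tank volume in L = 213 m^3 * 1000 = 213000 L
Total meq required = 2.23 meq/L * 213000 L = 474990 meq
NaHCO3 mass = 474990 meq * 84 mg/meq / 1e6 = 39.8992 kg

39.8992 kg


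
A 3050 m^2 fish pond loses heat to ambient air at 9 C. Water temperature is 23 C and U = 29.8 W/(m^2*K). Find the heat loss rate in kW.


Temperature difference dT = 23 - 9 = 14 K
Heat loss (W) = U * A * dT = 29.8 * 3050 * 14 = 1272460 W
Convert to kW: 1272460 / 1000 = 1272.46 kW

1272.46 kW


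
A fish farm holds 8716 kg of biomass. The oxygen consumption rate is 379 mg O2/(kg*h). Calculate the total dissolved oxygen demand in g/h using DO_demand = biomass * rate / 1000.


Total O2 consumption (mg/h) = 8716 kg * 379 mg/(kg*h) = 3303364 mg/h
Convert to g/h: 3303364 / 1000 = 3303.364 g/h

3303.364 g/h


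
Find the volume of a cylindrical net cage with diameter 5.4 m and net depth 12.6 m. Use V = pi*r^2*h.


r = d/2 = 5.4/2 = 2.7 m
Base area = pi*r^2 = pi*2.7^2 = 22.90221 m^2
Volume = 22.90221 * 12.6 = 288.568 m^3

288.568 m^3


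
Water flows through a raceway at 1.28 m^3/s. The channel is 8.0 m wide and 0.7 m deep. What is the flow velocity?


Cross-sectional area = W * d = 8.0 * 0.7 = 5.6 m^2
Velocity = Q / A = 1.28 / 5.6 = 0.228571 m/s

0.228571 m/s


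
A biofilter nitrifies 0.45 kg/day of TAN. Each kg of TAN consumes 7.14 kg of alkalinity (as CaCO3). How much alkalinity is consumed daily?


Alkalinity factor: 7.14 kg CaCO3 consumed per kg TAN nitrified
alk = 0.45 kg TAN * 7.14 = 3.213 kg CaCO3/day

3.213 kg CaCO3/day


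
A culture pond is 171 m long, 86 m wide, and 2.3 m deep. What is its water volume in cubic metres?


Base area = L * W = 171 * 86 = 14706 m^2
Volume = area * depth = 14706 * 2.3 = 33823.8 m^3

33823.8 m^3


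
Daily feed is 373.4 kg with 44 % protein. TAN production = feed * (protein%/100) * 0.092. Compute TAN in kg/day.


Protein in feed = 373.4 * 44/100 = 164.296 kg/day
TAN = protein * 0.092 = 164.296 * 0.092 = 15.115232 kg/day

15.115232 kg/day


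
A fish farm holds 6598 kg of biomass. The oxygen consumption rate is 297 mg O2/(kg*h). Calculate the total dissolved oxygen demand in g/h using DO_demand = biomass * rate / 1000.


Total O2 consumption (mg/h) = 6598 kg * 297 mg/(kg*h) = 1959606 mg/h
Convert to g/h: 1959606 / 1000 = 1959.606 g/h

1959.606 g/h


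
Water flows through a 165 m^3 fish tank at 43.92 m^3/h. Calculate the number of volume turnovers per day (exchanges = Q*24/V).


Daily flow volume = 43.92 m^3/h * 24 h = 1054.08 m^3/day
Exchanges = daily flow / tank volume = 1054.08 / 165 = 6.38836 exchanges/day

6.38836 exchanges/day


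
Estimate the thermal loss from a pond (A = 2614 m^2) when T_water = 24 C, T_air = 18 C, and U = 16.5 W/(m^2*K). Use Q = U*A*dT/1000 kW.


Temperature difference dT = 24 - 18 = 6 K
Heat loss (W) = U * A * dT = 16.5 * 2614 * 6 = 258786 W
Convert to kW: 258786 / 1000 = 258.786 kW

258.786 kW


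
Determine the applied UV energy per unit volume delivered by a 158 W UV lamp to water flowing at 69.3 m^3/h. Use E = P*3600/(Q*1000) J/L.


Energy delivered per hour = 158 W * 3600 s = 568800 J/h
Volume treated per hour = 69.3 m^3/h * 1000 = 69300 L/h
dose = 568800 / 69300 = 8.20779 J/L

8.20779 J/L


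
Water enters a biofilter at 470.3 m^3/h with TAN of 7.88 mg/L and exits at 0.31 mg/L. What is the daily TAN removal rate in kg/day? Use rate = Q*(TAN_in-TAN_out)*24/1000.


Concentration drop: TAN_in - TAN_out = 7.88 - 0.31 = 7.57 mg/L
Hourly TAN removed = Q * dTAN = 470.3 m^3/h * 7.57 mg/L = 3560.171 g/h  (m^3/h * mg/L = g/h)
Daily TAN removed = 3560.171 * 24 = 85444.104 g/day
Convert to kg/day: 85444.104 / 1000 = 85.444104 kg/day

85.444104 kg/day


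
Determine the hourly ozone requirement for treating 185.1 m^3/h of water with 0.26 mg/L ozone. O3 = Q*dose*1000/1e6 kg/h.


O3 demand (mg/h) = Q * dose * 1000 = 185.1 * 0.26 * 1000 = 48126 mg/h
Convert mg to kg: 48126 / 1e6 = 0.048126 kg/h

0.048126 kg/h


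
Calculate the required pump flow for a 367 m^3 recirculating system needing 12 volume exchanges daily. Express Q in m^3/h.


Daily recirculation volume = 367 m^3 * 12 = 4404 m^3/day
Flow rate Q = daily volume / 24 h = 4404 / 24 = 183.5 m^3/h

183.5 m^3/h


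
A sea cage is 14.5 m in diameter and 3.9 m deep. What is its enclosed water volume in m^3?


r = d/2 = 14.5/2 = 7.25 m
Base area = pi*r^2 = pi*7.25^2 = 165.12996 m^2
Volume = 165.12996 * 3.9 = 644.007 m^3

644.007 m^3


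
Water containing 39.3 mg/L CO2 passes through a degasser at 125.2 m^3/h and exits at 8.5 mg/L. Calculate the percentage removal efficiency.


CO2_out / CO2_in = 8.5 / 39.3 = 0.21628499
Fraction remaining = 0.21628499
efficiency = (1 - 0.21628499) * 100 = 78.3715 %

78.3715 %


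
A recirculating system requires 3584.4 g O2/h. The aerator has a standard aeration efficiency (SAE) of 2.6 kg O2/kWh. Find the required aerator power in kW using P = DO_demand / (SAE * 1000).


SAE in g O2/kWh = 2.6 * 1000 = 2600 g/kWh
P = DO_demand / SAE_g = 3584.4 / 2600 = 1.37862 kW

1.37862 kW


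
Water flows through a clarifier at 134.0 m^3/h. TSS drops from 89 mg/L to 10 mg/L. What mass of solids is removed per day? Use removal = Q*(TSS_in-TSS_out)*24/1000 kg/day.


Concentration drop: TSS_in - TSS_out = 89 - 10 = 79 mg/L
Hourly solids removed = Q * dTSS = 134.0 m^3/h * 79 mg/L = 10586 g/h  (m^3/h * mg/L = g/h)
Daily solids removed = 10586 * 24 = 254064 g/day
Convert g to kg: 254064 / 1000 = 254.064 kg/day

254.064 kg/day


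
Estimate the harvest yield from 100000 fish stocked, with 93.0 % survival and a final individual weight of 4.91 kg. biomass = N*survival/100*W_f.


Survivors = 100000 * 93.0/100 = 93000 fish
Harvest biomass = survivors * W_f = 93000 * 4.91 = 456630 kg

456630 kg


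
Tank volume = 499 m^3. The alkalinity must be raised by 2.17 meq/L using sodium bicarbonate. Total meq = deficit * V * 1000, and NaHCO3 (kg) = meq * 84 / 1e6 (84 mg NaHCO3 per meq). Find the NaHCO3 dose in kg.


Tank volume in L = 499 m^3 * 1000 = 499000 L
Total meq required = 2.17 meq/L * 499000 L = 1082830 meq
NaHCO3 mass = 1082830 meq * 84 mg/meq / 1e6 = 90.9577 kg

90.9577 kg


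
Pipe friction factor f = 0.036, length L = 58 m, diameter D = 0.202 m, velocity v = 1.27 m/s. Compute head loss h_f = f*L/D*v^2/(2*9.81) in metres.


v^2 = 1.27^2 = 1.6129 m^2/s^2
L/D = 58/0.202 = 287.12871
h_f = f*(L/D)*v^2/(2g) = 0.036 * 287.12871 * 1.6129 / 19.62 = 0.849743 m

0.849743 m


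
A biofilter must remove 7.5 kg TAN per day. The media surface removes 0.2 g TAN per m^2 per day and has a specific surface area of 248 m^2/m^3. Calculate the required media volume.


A = 7.5*1000 / 0.2 = 37500 m^2
V = 37500 / 248 = 151.21

151.21 m^3


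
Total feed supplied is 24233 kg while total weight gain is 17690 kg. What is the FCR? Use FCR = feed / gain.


FCR = feed consumed / weight gained
FCR = 24233 kg / 17690 kg = 1.36987

1.36987


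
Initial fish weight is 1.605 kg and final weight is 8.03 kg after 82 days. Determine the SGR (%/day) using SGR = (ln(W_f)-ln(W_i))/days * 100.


ln(W_f) = ln(8.03) = 2.0831845
ln(W_i) = ln(1.605) = 0.47312376
ln(W_f) - ln(W_i) = 2.0831845 - 0.47312376 = 1.6100607
SGR = 1.6100607 / 82 * 100 = 1.96349 %/day

1.96349 %/day


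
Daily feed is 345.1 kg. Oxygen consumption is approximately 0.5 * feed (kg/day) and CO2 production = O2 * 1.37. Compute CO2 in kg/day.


O2 = 345.1 * 0.5 = 172.55
CO2 = 172.55 * 1.37 = 236.3935

236.3935 kg/day


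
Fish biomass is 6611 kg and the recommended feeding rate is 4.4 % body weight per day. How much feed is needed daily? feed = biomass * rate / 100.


Feeding rate fraction = 4.4% / 100 = 0.044
Daily feed = 6611 kg * 0.044 = 290.884 kg/day

290.884 kg/day


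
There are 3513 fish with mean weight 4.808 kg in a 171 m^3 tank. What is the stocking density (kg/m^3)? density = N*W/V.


Total biomass = 3513 fish * 4.808 kg = 16890.504 kg
Density = total biomass / volume = 16890.504 / 171 = 98.7749 kg/m^3

98.7749 kg/m^3


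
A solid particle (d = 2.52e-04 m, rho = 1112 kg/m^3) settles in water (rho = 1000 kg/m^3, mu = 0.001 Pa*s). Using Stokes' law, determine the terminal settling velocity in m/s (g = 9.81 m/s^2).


Density difference: rho_p - rho_f = 1112 - 1000 = 112 kg/m^3
d^2 = (2.52e-04)^2 = 6.3504e-08 m^2
Numerator = (rho_p - rho_f) * g * d^2 = 112 * 9.81 * 6.3504e-08 = 6.9773115e-05
Denominator = 18 * mu = 18 * 0.001 = 0.018
v_s = 6.9773115e-05 / 0.018 = 0.00387628 m/s
Check: Re = rho_f * v_s * d / mu = 1000 * 0.00387628 * 2.52e-04 / 0.001 = 0.977 < 1, so Stokes' law applies.

0.00387628 m/s


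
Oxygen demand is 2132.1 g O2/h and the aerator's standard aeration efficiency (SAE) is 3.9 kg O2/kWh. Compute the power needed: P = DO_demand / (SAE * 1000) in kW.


SAE in g O2/kWh = 3.9 * 1000 = 3900 g/kWh
P = DO_demand / SAE_g = 2132.1 / 3900 = 0.546692 kW

0.546692 kW


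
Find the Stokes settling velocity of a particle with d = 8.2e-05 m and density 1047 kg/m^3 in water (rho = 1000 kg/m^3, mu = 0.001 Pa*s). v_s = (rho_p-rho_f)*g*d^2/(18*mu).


Density difference: rho_p - rho_f = 1047 - 1000 = 47 kg/m^3
d^2 = (8.2e-05)^2 = 6.724e-09 m^2
Numerator = (rho_p - rho_f) * g * d^2 = 47 * 9.81 * 6.724e-09 = 3.1002347e-06
Denominator = 18 * mu = 18 * 0.001 = 0.018
v_s = 3.1002347e-06 / 0.018 = 1.72235e-04 m/s
Check: Re = rho_f * v_s * d / mu = 1000 * 1.72235e-04 * 8.2e-05 / 0.001 = 0.0141 < 1, so Stokes' law applies.

1.72235e-04 m/s


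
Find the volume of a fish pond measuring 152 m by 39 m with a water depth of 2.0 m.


Base area = L * W = 152 * 39 = 5928 m^2
Volume = area * depth = 5928 * 2.0 = 11856 m^3

11856 m^3


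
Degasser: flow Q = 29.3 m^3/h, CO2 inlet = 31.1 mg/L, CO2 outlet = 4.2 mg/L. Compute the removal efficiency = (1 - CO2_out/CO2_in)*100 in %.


CO2_out / CO2_in = 4.2 / 31.1 = 0.13504823
Fraction remaining = 0.13504823
efficiency = (1 - 0.13504823) * 100 = 86.4952 %

86.4952 %


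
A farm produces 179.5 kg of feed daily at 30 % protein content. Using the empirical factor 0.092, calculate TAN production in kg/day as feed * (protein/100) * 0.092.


Protein in feed = 179.5 * 30/100 = 53.85 kg/day
TAN = protein * 0.092 = 53.85 * 0.092 = 4.9542 kg/day

4.9542 kg/day


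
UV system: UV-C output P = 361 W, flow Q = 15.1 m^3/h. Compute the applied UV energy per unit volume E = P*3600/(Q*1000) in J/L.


Energy delivered per hour = 361 W * 3600 s = 1299600 J/h
Volume treated per hour = 15.1 m^3/h * 1000 = 15100 L/h
dose = 1299600 / 15100 = 86.0662 J/L

86.0662 J/L


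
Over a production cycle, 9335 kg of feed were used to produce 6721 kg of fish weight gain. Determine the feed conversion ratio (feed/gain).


FCR = feed consumed / weight gained
FCR = 9335 kg / 6721 kg = 1.38893

1.38893


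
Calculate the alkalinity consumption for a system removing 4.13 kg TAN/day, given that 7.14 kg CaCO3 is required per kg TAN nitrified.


Alkalinity factor: 7.14 kg CaCO3 consumed per kg TAN nitrified
alk = 4.13 kg TAN * 7.14 = 29.4882 kg CaCO3/day

29.4882 kg CaCO3/day


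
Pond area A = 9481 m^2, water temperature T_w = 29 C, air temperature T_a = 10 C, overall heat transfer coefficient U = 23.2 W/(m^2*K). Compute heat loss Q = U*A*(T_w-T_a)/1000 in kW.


Temperature difference dT = 29 - 10 = 19 K
Heat loss (W) = U * A * dT = 23.2 * 9481 * 19 = 4179224.8 W
Convert to kW: 4179224.8 / 1000 = 4179.2248 kW

4179.2248 kW


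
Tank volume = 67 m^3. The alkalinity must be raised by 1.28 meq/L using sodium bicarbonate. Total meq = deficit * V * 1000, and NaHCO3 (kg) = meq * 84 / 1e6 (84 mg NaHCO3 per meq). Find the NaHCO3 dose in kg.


Tank volume in L = 67 m^3 * 1000 = 67000 L
Total meq required = 1.28 meq/L * 67000 L = 85760 meq
NaHCO3 mass = 85760 meq * 84 mg/meq / 1e6 = 7.20384 kg

7.20384 kg


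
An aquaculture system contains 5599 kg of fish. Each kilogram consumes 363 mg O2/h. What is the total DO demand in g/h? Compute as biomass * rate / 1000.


Total O2 consumption (mg/h) = 5599 kg * 363 mg/(kg*h) = 2032437 mg/h
Convert to g/h: 2032437 / 1000 = 2032.437 g/h

2032.437 g/h


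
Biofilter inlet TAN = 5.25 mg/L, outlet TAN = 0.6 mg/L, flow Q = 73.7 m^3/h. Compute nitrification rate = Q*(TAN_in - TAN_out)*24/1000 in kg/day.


Concentration drop: TAN_in - TAN_out = 5.25 - 0.6 = 4.65 mg/L
Hourly TAN removed = Q * dTAN = 73.7 m^3/h * 4.65 mg/L = 342.705 g/h  (m^3/h * mg/L = g/h)
Daily TAN removed = 342.705 * 24 = 8224.92 g/day
Convert to kg/day: 8224.92 / 1000 = 8.22492 kg/day

8.22492 kg/day


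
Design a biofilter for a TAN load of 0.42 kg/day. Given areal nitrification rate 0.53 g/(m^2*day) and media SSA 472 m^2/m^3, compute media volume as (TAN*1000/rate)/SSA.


A = 0.42*1000 / 0.53 = 792.45283 m^2
V = 792.45283 / 472 = 1.67893

1.67893 m^3


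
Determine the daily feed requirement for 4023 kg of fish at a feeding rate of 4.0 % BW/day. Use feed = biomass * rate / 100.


Feeding rate fraction = 4.0% / 100 = 0.04
Daily feed = 4023 kg * 0.04 = 160.92 kg/day

160.92 kg/day


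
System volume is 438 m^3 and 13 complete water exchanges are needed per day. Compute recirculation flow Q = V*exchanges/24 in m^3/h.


Daily recirculation volume = 438 m^3 * 13 = 5694 m^3/day
Flow rate Q = daily volume / 24 h = 5694 / 24 = 237.25 m^3/h

237.25 m^3/h


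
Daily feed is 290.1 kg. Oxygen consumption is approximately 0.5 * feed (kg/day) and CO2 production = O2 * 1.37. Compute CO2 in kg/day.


O2 = 290.1 * 0.5 = 145.05
CO2 = 145.05 * 1.37 = 198.7185

198.7185 kg/day


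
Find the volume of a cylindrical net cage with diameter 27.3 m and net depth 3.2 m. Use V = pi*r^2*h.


r = d/2 = 27.3/2 = 13.65 m
Base area = pi*r^2 = pi*13.65^2 = 585.3494 m^2
Volume = 585.3494 * 3.2 = 1873.12 m^3

1873.12 m^3


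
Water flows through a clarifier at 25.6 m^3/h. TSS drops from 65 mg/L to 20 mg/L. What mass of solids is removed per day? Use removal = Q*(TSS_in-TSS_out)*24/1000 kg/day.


Concentration drop: TSS_in - TSS_out = 65 - 20 = 45 mg/L
Hourly solids removed = Q * dTSS = 25.6 m^3/h * 45 mg/L = 1152 g/h  (m^3/h * mg/L = g/h)
Daily solids removed = 1152 * 24 = 27648 g/day
Convert g to kg: 27648 / 1000 = 27.648 kg/day

27.648 kg/day


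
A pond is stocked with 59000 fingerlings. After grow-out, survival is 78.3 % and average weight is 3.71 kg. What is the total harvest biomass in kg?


Survivors = 59000 * 78.3/100 = 46197 fish
Harvest biomass = survivors * W_f = 46197 * 3.71 = 171390.87 kg

171390.87 kg


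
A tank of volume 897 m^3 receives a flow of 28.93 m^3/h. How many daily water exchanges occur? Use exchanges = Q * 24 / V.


Daily flow volume = 28.93 m^3/h * 24 h = 694.32 m^3/day
Exchanges = daily flow / tank volume = 694.32 / 897 = 0.774047 exchanges/day

0.774047 exchanges/day


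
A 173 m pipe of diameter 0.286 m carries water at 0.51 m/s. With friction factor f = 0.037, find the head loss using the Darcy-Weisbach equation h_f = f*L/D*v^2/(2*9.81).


v^2 = 0.51^2 = 0.2601 m^2/s^2
L/D = 173/0.286 = 604.8951
h_f = f*(L/D)*v^2/(2g) = 0.037 * 604.8951 * 0.2601 / 19.62 = 0.296704 m

0.296704 m


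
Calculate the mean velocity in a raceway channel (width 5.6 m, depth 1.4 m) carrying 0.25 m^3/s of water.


Cross-sectional area = W * d = 5.6 * 1.4 = 7.84 m^2
Velocity = Q / A = 0.25 / 7.84 = 0.0318878 m/s

0.0318878 m/s


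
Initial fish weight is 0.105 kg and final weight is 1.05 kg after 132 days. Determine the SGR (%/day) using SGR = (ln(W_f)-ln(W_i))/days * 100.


ln(W_f) = ln(1.05) = 0.048790164
ln(W_i) = ln(0.105) = -2.2537949
ln(W_f) - ln(W_i) = 0.048790164 - -2.2537949 = 2.3025851
SGR = 2.3025851 / 132 * 100 = 1.74438 %/day

1.74438 %/day


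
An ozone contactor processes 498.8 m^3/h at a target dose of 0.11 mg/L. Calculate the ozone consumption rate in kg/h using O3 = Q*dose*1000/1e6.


O3 demand (mg/h) = Q * dose * 1000 = 498.8 * 0.11 * 1000 = 54868 mg/h
Convert mg to kg: 54868 / 1e6 = 0.054868 kg/h

0.054868 kg/h


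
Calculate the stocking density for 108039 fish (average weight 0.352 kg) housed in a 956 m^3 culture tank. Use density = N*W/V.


Total biomass = 108039 fish * 0.352 kg = 38029.728 kg
Density = total biomass / volume = 38029.728 / 956 = 39.7801 kg/m^3

39.7801 kg/m^3


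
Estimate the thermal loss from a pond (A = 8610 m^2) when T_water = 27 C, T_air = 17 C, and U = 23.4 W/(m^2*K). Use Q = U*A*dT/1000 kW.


Temperature difference dT = 27 - 17 = 10 K
Heat loss (W) = U * A * dT = 23.4 * 8610 * 10 = 2014740 W
Convert to kW: 2014740 / 1000 = 2014.74 kW

2014.74 kW


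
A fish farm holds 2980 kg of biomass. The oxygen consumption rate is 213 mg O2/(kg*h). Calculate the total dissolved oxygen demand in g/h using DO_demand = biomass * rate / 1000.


Total O2 consumption (mg/h) = 2980 kg * 213 mg/(kg*h) = 634740 mg/h
Convert to g/h: 634740 / 1000 = 634.74 g/h

634.74 g/h


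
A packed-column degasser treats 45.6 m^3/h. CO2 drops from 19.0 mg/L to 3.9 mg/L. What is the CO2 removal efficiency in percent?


CO2_out / CO2_in = 3.9 / 19.0 = 0.20526316
Fraction remaining = 0.20526316
efficiency = (1 - 0.20526316) * 100 = 79.4737 %

79.4737 %


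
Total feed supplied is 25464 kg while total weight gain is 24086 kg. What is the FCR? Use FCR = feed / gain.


FCR = feed consumed / weight gained
FCR = 25464 kg / 24086 kg = 1.05721

1.05721


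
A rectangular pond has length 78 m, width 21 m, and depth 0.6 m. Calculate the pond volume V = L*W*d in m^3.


Base area = L * W = 78 * 21 = 1638 m^2
Volume = area * depth = 1638 * 0.6 = 982.8 m^3

982.8 m^3


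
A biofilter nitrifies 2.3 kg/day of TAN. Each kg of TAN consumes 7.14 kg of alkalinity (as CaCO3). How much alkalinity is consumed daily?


Alkalinity factor: 7.14 kg CaCO3 consumed per kg TAN nitrified
alk = 2.3 kg TAN * 7.14 = 16.422 kg CaCO3/day

16.422 kg CaCO3/day


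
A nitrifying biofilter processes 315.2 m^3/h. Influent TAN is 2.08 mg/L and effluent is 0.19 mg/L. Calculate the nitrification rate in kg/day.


Concentration drop: TAN_in - TAN_out = 2.08 - 0.19 = 1.89 mg/L
Hourly TAN removed = Q * dTAN = 315.2 m^3/h * 1.89 mg/L = 595.728 g/h  (m^3/h * mg/L = g/h)
Daily TAN removed = 595.728 * 24 = 14297.472 g/day
Convert to kg/day: 14297.472 / 1000 = 14.297472 kg/day

14.297472 kg/day


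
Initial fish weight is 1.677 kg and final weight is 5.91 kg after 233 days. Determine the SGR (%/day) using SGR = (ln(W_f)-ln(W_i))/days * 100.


ln(W_f) = ln(5.91) = 1.7766458
ln(W_i) = ln(1.677) = 0.51700648
ln(W_f) - ln(W_i) = 1.7766458 - 0.51700648 = 1.2596393
SGR = 1.2596393 / 233 * 100 = 0.540618 %/day

0.540618 %/day


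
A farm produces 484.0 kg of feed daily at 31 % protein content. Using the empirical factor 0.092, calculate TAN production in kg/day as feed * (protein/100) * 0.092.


Protein in feed = 484.0 * 31/100 = 150.04 kg/day
TAN = protein * 0.092 = 150.04 * 0.092 = 13.80368 kg/day

13.80368 kg/day


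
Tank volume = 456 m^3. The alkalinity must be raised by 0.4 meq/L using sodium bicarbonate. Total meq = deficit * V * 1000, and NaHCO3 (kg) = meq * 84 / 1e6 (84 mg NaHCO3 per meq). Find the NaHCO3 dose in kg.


Tank volume in L = 456 m^3 * 1000 = 456000 L
Total meq required = 0.4 meq/L * 456000 L = 182400 meq
NaHCO3 mass = 182400 meq * 84 mg/meq / 1e6 = 15.3216 kg

15.3216 kg


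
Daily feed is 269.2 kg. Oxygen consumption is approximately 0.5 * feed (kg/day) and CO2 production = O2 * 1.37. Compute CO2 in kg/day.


O2 = 269.2 * 0.5 = 134.6
CO2 = 134.6 * 1.37 = 184.402

184.402 kg/day


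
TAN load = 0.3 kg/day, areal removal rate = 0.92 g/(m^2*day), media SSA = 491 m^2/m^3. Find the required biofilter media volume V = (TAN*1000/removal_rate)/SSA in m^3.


A = 0.3*1000 / 0.92 = 326.08696 m^2
V = 326.08696 / 491 = 0.664128

0.664128 m^3


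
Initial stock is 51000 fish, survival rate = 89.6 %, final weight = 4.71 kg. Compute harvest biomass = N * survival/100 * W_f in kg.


Survivors = 51000 * 89.6/100 = 45696 fish
Harvest biomass = survivors * W_f = 45696 * 4.71 = 215228.16 kg

215228.16 kg


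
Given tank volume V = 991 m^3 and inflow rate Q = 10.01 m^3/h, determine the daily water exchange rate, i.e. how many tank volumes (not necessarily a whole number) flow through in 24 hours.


Daily flow volume = 10.01 m^3/h * 24 h = 240.24 m^3/day
Exchanges = daily flow / tank volume = 240.24 / 991 = 0.242422 exchanges/day

0.242422 exchanges/day


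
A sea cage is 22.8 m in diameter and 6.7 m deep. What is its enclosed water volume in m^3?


r = d/2 = 22.8/2 = 11.4 m
Base area = pi*r^2 = pi*11.4^2 = 408.28138 m^2
Volume = 408.28138 * 6.7 = 2735.49 m^3

2735.49 m^3


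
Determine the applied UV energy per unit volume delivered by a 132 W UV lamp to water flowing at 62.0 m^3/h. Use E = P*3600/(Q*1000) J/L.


Energy delivered per hour = 132 W * 3600 s = 475200 J/h
Volume treated per hour = 62.0 m^3/h * 1000 = 62000 L/h
dose = 475200 / 62000 = 7.66452 J/L

7.66452 J/L


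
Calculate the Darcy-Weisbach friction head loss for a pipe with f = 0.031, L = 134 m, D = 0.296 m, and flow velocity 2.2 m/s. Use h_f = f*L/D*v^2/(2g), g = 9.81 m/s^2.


v^2 = 2.2^2 = 4.84 m^2/s^2
L/D = 134/0.296 = 452.7027
h_f = f*(L/D)*v^2/(2g) = 0.031 * 452.7027 * 4.84 / 19.62 = 3.46195 m

3.46195 m


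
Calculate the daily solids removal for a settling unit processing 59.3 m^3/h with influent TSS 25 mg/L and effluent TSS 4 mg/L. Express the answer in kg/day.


Concentration drop: TSS_in - TSS_out = 25 - 4 = 21 mg/L
Hourly solids removed = Q * dTSS = 59.3 m^3/h * 21 mg/L = 1245.3 g/h  (m^3/h * mg/L = g/h)
Daily solids removed = 1245.3 * 24 = 29887.2 g/day
Convert g to kg: 29887.2 / 1000 = 29.8872 kg/day

29.8872 kg/day


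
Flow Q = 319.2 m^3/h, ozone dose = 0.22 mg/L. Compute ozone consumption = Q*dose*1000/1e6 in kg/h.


O3 demand (mg/h) = Q * dose * 1000 = 319.2 * 0.22 * 1000 = 70224 mg/h
Convert mg to kg: 70224 / 1e6 = 0.070224 kg/h

0.070224 kg/h


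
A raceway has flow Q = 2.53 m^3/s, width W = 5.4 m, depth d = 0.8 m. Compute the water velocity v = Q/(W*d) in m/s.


Cross-sectional area = W * d = 5.4 * 0.8 = 4.32 m^2
Velocity = Q / A = 2.53 / 4.32 = 0.585648 m/s

0.585648 m/s


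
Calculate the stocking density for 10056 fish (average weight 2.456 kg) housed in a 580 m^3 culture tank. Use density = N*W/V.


Total biomass = 10056 fish * 2.456 kg = 24697.536 kg
Density = total biomass / volume = 24697.536 / 580 = 42.582 kg/m^3

42.582 kg/m^3


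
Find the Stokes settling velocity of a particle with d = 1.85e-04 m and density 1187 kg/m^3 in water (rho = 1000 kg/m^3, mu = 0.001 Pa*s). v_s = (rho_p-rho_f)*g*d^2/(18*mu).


Density difference: rho_p - rho_f = 1187 - 1000 = 187 kg/m^3
d^2 = (1.85e-04)^2 = 3.4225e-08 m^2
Numerator = (rho_p - rho_f) * g * d^2 = 187 * 9.81 * 3.4225e-08 = 6.2784736e-05
Denominator = 18 * mu = 18 * 0.001 = 0.018
v_s = 6.2784736e-05 / 0.018 = 0.00348804 m/s
Check: Re = rho_f * v_s * d / mu = 1000 * 0.00348804 * 1.85e-04 / 0.001 = 0.645 < 1, so Stokes' law applies.

0.00348804 m/s


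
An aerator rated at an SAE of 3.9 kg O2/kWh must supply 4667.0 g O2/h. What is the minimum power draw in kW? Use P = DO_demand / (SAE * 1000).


SAE in g O2/kWh = 3.9 * 1000 = 3900 g/kWh
P = DO_demand / SAE_g = 4667.0 / 3900 = 1.19667 kW

1.19667 kW


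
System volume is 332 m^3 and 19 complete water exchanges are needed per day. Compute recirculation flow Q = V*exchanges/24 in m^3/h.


Daily recirculation volume = 332 m^3 * 19 = 6308 m^3/day
Flow rate Q = daily volume / 24 h = 6308 / 24 = 262.833 m^3/h

262.833 m^3/h


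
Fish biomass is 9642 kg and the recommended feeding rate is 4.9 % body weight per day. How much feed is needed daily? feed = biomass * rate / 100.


Feeding rate fraction = 4.9% / 100 = 0.049
Daily feed = 9642 kg * 0.049 = 472.458 kg/day

472.458 kg/day


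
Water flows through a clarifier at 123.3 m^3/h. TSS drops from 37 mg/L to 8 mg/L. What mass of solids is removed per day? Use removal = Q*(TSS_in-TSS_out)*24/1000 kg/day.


Concentration drop: TSS_in - TSS_out = 37 - 8 = 29 mg/L
Hourly solids removed = Q * dTSS = 123.3 m^3/h * 29 mg/L = 3575.7 g/h  (m^3/h * mg/L = g/h)
Daily solids removed = 3575.7 * 24 = 85816.8 g/day
Convert g to kg: 85816.8 / 1000 = 85.8168 kg/day

85.8168 kg/day


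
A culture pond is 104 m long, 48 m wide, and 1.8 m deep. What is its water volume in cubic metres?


Base area = L * W = 104 * 48 = 4992 m^2
Volume = area * depth = 4992 * 1.8 = 8985.6 m^3

8985.6 m^3


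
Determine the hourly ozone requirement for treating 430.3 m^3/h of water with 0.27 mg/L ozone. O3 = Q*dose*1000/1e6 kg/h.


O3 demand (mg/h) = Q * dose * 1000 = 430.3 * 0.27 * 1000 = 116181 mg/h
Convert mg to kg: 116181 / 1e6 = 0.116181 kg/h

0.116181 kg/h


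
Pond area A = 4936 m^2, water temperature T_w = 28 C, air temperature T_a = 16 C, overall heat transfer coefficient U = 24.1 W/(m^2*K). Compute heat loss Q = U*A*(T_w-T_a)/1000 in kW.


Temperature difference dT = 28 - 16 = 12 K
Heat loss (W) = U * A * dT = 24.1 * 4936 * 12 = 1427491.2 W
Convert to kW: 1427491.2 / 1000 = 1427.4912 kW

1427.4912 kW


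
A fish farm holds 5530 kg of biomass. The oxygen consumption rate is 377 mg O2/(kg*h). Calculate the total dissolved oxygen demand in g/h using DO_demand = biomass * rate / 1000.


Total O2 consumption (mg/h) = 5530 kg * 377 mg/(kg*h) = 2084810 mg/h
Convert to g/h: 2084810 / 1000 = 2084.81 g/h

2084.81 g/h


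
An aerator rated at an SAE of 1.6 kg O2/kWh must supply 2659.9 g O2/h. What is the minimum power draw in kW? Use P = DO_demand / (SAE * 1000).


SAE in g O2/kWh = 1.6 * 1000 = 1600 g/kWh
P = DO_demand / SAE_g = 2659.9 / 1600 = 1.66244 kW

1.66244 kW


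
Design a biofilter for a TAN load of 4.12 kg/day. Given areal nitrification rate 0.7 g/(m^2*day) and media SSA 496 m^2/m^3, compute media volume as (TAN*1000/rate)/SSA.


A = 4.12*1000 / 0.7 = 5885.7143 m^2
V = 5885.7143 / 496 = 11.8664

11.8664 m^3
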